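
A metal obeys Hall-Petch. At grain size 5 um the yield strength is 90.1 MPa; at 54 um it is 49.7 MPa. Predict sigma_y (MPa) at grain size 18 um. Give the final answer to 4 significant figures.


sigma_y = sigma0 + k / sqrt(d)
1/sqrt(d1) = 1/sqrt(5e-06) = 447.214;  1/sqrt(d2) = 136.083
k = (sigma1 - sigma2) / (1/sqrt(d1) - 1/sqrt(d2)) = (90.1 - 49.7) / (447.214 - 136.083) = 0.129849 MPa*m^0.5
sigma0 = sigma1 - k/sqrt(d1) = 90.1 - 0.129849*447.214 = 32.0298 MPa
sigma_y(d3) = 32.0298 + 0.129849 / sqrt(1.8e-05) = 62.64 MPa


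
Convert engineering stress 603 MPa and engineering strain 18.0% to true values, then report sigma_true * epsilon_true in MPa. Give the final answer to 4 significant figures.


sigma_true = sigma_eng * (1 + epsilon_eng)
sigma_true = 603 * (1 + 0.18) = 711.54 MPa
epsilon_true = ln(1 + epsilon_eng)
epsilon_true = ln(1 + 0.18) = 0.165514
sigma_true * epsilon_true = 711.54 * 0.165514 = 117.8 MPa


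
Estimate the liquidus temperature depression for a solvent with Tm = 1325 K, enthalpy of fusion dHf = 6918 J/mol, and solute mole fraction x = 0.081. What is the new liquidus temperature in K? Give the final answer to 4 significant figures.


dT = R*Tm^2*x / dHf
dT = 8.314 * 1325^2 * 0.081 / 6918
dT = 170.902 K
T_new = 1325 - 170.902 = 1154 K


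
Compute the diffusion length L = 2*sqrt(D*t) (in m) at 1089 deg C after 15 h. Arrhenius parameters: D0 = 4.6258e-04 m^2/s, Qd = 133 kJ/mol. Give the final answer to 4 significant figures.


Step 1: D = D0 * exp(-Qd/(R*T))
T = 1362.15 K
D = 4.6258e-04 * exp(-133e3 / (8.314 * 1362.15)) = 3.67134e-09 m^2/s
Step 2: L = 2*sqrt(D*t)
t = 15 h = 54000 s
L = 2*sqrt(3.67134e-09 * 54000) = 0.02816 m


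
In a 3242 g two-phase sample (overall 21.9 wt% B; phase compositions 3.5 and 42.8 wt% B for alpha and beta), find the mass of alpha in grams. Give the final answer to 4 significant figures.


f_alpha = (C_beta - C0) / (C_beta - C_alpha)
f_alpha = (42.8 - 21.9) / (42.8 - 3.5) = 0.531807
m_alpha = f_alpha * m_total = 0.531807 * 3242 = 1724 g


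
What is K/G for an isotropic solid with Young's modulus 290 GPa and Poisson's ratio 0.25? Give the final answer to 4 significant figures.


G = E / (2*(1+nu))
G = 290 / (2*(1+0.25)) = 116 GPa
K = E / (3*(1-2*nu))
K = 290 / (3*(1-2*0.25)) = 193.333 GPa
K/G = 193.333 / 116 = 1.667


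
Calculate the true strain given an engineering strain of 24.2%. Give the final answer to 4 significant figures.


epsilon_true = ln(1 + epsilon_eng)
epsilon_true = ln(1 + 0.242)
epsilon_true = 0.2167


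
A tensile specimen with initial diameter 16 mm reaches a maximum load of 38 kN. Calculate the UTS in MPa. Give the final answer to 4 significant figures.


A0 = pi*(d/2)^2 = pi*(16/2)^2 = 201.062 mm^2
UTS = F_max / A0 = 38*1000 / 201.062
UTS = 189 MPa


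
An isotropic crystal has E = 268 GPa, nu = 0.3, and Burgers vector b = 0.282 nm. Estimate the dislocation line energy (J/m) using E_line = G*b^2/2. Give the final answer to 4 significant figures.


Step 1: G = E / (2*(1+nu))
G = 268 / (2*(1+0.3)) = 103.077 GPa = 1.03077e+11 Pa
Step 2: E_line = G*b^2/2
b = 0.282 nm = 2.82e-10 m
E_line = 0.5 * 1.03077e+11 * (2.82e-10)^2 = 4.099e-09 J/m


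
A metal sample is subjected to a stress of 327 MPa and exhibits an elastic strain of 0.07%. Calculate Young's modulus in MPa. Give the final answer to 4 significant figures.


E = sigma / epsilon
epsilon = 0.07% = 7e-04
E = 327 / 7e-04
E = 467100 MPa


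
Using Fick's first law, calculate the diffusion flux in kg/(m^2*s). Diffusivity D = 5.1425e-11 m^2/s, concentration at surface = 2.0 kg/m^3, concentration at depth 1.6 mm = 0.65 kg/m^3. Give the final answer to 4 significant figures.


J = -D * (dC/dx) = D * (C1 - C2) / dx
J = 5.1425e-11 * (2.0 - 0.65) / 1.6e-03
J = 4.339e-08 kg/(m^2*s)


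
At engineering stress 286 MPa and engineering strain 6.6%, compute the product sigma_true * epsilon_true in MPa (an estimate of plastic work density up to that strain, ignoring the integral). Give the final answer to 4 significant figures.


sigma_true = sigma_eng * (1 + epsilon_eng)
sigma_true = 286 * (1 + 0.066) = 304.876 MPa
epsilon_true = ln(1 + epsilon_eng)
epsilon_true = ln(1 + 0.066) = 0.0639133
sigma_true * epsilon_true = 304.876 * 0.0639133 = 19.49 MPa


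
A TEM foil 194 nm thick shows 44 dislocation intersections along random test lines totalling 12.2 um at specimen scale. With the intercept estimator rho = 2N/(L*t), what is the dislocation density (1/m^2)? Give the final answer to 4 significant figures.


rho = 2N / (L * t)
L = 12.2 um = 1.22e-05 m, t = 194 nm = 1.94e-07 m
rho = 2 * 44 / (1.22e-05 * 1.94e-07)
rho = 3.718e+13 1/m^2


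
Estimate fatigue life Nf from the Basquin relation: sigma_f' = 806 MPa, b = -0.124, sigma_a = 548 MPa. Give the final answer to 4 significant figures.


sigma_a = sigma_f' * (2*Nf)^b
2*Nf = (sigma_a / sigma_f')^(1/b)
2*Nf = (548 / 806)^(1/-0.124)
2*Nf = 22.4515
Nf = 11.23 cycles


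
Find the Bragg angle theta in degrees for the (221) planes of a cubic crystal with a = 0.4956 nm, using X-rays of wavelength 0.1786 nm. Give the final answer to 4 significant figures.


d = a / sqrt(h^2+k^2+l^2)
d = 0.4956 / sqrt(9) = 0.1652 nm
lambda = 2*d*sin(theta)  =>  sin(theta) = lambda / (2*d)
sin(theta) = 0.1786 / (2 * 0.1652) = 0.540557
theta = 32.72 deg


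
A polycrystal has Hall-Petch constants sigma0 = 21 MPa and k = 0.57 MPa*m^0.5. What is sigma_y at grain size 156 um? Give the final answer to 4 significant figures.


sigma_y = sigma0 + k / sqrt(d)
d = 156 um = 1.56e-04 m
sigma_y = 21 + 0.57 / sqrt(1.56e-04)
sigma_y = 66.64 MPa


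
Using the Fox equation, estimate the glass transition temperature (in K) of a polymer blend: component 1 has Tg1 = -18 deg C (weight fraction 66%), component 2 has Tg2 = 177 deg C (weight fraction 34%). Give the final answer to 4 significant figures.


1/Tg = w1/Tg1 + w2/Tg2 (in Kelvin)
Tg1 = 255.15 K, Tg2 = 450.15 K
1/Tg = 0.66/255.15 + 0.34/450.15
Tg = 299.2 K


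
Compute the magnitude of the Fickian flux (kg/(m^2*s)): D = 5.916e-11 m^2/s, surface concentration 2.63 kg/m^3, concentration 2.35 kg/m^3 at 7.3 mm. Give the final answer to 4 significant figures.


J = -D * (dC/dx) = D * (C1 - C2) / dx
J = 5.916e-11 * (2.63 - 2.35) / 7.3e-03
J = 2.269e-09 kg/(m^2*s)


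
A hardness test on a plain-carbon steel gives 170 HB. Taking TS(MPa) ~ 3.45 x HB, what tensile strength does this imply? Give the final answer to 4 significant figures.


TS (MPa) = 3.45 * HB
TS = 3.45 * 170
TS = 586.5 MPa


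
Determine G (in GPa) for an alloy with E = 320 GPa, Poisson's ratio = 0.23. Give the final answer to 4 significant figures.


G = E / (2*(1+nu))
G = 320 / (2*(1+0.23))
G = 130.1 GPa


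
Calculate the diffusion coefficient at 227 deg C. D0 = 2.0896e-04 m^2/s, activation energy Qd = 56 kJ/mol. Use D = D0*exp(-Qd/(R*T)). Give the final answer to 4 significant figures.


D = D0 * exp(-Qd / (R*T))
T = 500.15 K
D = 2.0896e-04 * exp(-56e3 / (8.314 * 500.15))
D = 2.96e-10 m^2/s


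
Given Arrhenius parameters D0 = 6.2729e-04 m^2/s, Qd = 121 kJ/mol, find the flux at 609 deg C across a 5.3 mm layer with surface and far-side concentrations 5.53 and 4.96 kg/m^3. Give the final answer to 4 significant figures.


Step 1: D = D0 * exp(-Qd/(R*T))
T = 609 + 273.15 = 882.15 K
D = 6.2729e-04 * exp(-121e3 / (8.314 * 882.15)) = 4.28994e-11 m^2/s
Step 2: J = D * (C1 - C2) / dx
J = 4.28994e-11 * (5.53 - 4.96) / 5.3e-03
J = 4.614e-09 kg/(m^2*s)


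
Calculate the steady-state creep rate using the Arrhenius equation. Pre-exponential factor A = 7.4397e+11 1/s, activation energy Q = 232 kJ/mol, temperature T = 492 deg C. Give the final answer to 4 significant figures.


rate = A * exp(-Q / (R*T))
T = 492 + 273.15 = 765.15 K
rate = 7.4397e+11 * exp(-232e3 / (8.314 * 765.15))
rate = 1.079e-04 1/s


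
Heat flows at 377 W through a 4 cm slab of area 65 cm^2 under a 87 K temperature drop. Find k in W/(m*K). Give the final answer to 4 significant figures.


k = Q*L / (A*dT)
L = 0.04 m, A = 6.5e-03 m^2
k = 377 * 0.04 / (6.5e-03 * 87)
k = 26.67 W/(m*K)


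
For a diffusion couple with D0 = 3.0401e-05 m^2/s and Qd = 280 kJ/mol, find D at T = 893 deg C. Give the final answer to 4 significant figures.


D = D0 * exp(-Qd / (R*T))
T = 1166.15 K
D = 3.0401e-05 * exp(-280e3 / (8.314 * 1166.15))
D = 8.721e-18 m^2/s


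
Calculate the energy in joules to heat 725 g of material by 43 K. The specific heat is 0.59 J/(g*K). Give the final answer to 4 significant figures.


Q = m * cp * dT
Q = 725 * 0.59 * 43
Q = 18390 J


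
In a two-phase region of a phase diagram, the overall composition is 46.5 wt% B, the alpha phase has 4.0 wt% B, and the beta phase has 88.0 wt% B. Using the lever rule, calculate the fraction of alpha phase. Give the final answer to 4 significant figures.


f_alpha = (C_beta - C0) / (C_beta - C_alpha)
f_alpha = (88.0 - 46.5) / (88.0 - 4.0)
f_alpha = 0.494


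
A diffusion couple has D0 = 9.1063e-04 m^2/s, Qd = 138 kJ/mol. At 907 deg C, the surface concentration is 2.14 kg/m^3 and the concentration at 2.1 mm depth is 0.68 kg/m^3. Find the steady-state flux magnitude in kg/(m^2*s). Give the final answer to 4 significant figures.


Step 1: D = D0 * exp(-Qd/(R*T))
T = 907 + 273.15 = 1180.15 K
D = 9.1063e-04 * exp(-138e3 / (8.314 * 1180.15)) = 7.09743e-10 m^2/s
Step 2: J = D * (C1 - C2) / dx
J = 7.09743e-10 * (2.14 - 0.68) / 2.1e-03
J = 4.934e-07 kg/(m^2*s)


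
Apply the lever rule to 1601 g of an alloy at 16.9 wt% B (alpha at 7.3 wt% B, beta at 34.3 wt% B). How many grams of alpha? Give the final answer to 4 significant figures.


f_alpha = (C_beta - C0) / (C_beta - C_alpha)
f_alpha = (34.3 - 16.9) / (34.3 - 7.3) = 0.644444
m_alpha = f_alpha * m_total = 0.644444 * 1601 = 1032 g


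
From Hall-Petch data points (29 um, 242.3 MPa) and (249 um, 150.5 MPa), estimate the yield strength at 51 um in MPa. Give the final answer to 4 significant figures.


sigma_y = sigma0 + k / sqrt(d)
1/sqrt(d1) = 1/sqrt(2.9e-05) = 185.695;  1/sqrt(d2) = 63.3724
k = (sigma1 - sigma2) / (1/sqrt(d1) - 1/sqrt(d2)) = (242.3 - 150.5) / (185.695 - 63.3724) = 0.750473 MPa*m^0.5
sigma0 = sigma1 - k/sqrt(d1) = 242.3 - 0.750473*185.695 = 102.941 MPa
sigma_y(d3) = 102.941 + 0.750473 / sqrt(5.1e-05) = 208 MPa


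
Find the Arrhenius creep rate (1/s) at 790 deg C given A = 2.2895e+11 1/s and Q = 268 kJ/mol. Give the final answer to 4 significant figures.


rate = A * exp(-Q / (R*T))
T = 790 + 273.15 = 1063.15 K
rate = 2.2895e+11 * exp(-268e3 / (8.314 * 1063.15))
rate = 0.01556 1/s


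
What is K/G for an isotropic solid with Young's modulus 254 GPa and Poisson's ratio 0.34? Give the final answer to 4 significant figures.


G = E / (2*(1+nu))
G = 254 / (2*(1+0.34)) = 94.7761 GPa
K = E / (3*(1-2*nu))
K = 254 / (3*(1-2*0.34)) = 264.583 GPa
K/G = 264.583 / 94.7761 = 2.792


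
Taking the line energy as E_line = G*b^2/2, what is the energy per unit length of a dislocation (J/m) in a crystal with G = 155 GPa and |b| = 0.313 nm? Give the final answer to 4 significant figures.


E = G*b^2/2
b = 0.313 nm = 3.13e-10 m
G = 155 GPa = 1.55e+11 Pa
E = 0.5 * 1.55e+11 * (3.13e-10)^2
E = 7.593e-09 J/m


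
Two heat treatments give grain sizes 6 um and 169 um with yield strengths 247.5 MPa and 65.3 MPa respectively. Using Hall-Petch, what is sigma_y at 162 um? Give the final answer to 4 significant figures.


sigma_y = sigma0 + k / sqrt(d)
1/sqrt(d1) = 1/sqrt(6e-06) = 408.248;  1/sqrt(d2) = 76.9231
k = (sigma1 - sigma2) / (1/sqrt(d1) - 1/sqrt(d2)) = (247.5 - 65.3) / (408.248 - 76.9231) = 0.549913 MPa*m^0.5
sigma0 = sigma1 - k/sqrt(d1) = 247.5 - 0.549913*408.248 = 22.999 MPa
sigma_y(d3) = 22.999 + 0.549913 / sqrt(1.62e-04) = 66.2 MPa


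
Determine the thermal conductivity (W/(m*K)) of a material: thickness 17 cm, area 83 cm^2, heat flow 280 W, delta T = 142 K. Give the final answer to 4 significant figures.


k = Q*L / (A*dT)
L = 0.17 m, A = 8.3e-03 m^2
k = 280 * 0.17 / (8.3e-03 * 142)
k = 40.39 W/(m*K)


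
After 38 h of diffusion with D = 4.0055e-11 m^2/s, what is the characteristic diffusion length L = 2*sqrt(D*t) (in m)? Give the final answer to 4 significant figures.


t = 38 hr = 136800 s
Diffusion length = 2*sqrt(D*t)
= 2*sqrt(4.0055e-11 * 136800)
= 4.682e-03 m


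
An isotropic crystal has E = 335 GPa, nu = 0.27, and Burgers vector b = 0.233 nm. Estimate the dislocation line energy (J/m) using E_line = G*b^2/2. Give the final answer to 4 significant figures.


Step 1: G = E / (2*(1+nu))
G = 335 / (2*(1+0.27)) = 131.89 GPa = 1.3189e+11 Pa
Step 2: E_line = G*b^2/2
b = 0.233 nm = 2.33e-10 m
E_line = 0.5 * 1.3189e+11 * (2.33e-10)^2 = 3.58e-09 J/m


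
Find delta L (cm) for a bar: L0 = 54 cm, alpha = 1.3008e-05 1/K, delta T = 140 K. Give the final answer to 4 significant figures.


dL = L0 * alpha * dT
dL = 54 * 1.3008e-05 * 140
dL = 0.09834 cm


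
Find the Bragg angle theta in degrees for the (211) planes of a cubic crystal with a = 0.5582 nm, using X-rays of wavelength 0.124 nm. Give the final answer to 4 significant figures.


d = a / sqrt(h^2+k^2+l^2)
d = 0.5582 / sqrt(6) = 0.227884 nm
lambda = 2*d*sin(theta)  =>  sin(theta) = lambda / (2*d)
sin(theta) = 0.124 / (2 * 0.227884) = 0.272068
theta = 15.79 deg


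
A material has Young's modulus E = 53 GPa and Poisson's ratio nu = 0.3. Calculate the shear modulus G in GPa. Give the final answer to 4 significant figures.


G = E / (2*(1+nu))
G = 53 / (2*(1+0.3))
G = 20.38 GPa


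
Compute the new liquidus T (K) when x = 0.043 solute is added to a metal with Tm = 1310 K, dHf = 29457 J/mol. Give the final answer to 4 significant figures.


dT = R*Tm^2*x / dHf
dT = 8.314 * 1310^2 * 0.043 / 29457
dT = 20.8273 K
T_new = 1310 - 20.8273 = 1289 K


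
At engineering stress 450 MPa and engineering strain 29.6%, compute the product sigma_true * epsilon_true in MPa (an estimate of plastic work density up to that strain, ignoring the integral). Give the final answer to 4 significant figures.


sigma_true = sigma_eng * (1 + epsilon_eng)
sigma_true = 450 * (1 + 0.296) = 583.2 MPa
epsilon_true = ln(1 + epsilon_eng)
epsilon_true = ln(1 + 0.296) = 0.259283
sigma_true * epsilon_true = 583.2 * 0.259283 = 151.2 MPa


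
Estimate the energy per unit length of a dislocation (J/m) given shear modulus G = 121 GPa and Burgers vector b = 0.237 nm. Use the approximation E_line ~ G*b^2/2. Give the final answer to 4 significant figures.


E = G*b^2/2
b = 0.237 nm = 2.37e-10 m
G = 121 GPa = 1.21e+11 Pa
E = 0.5 * 1.21e+11 * (2.37e-10)^2
E = 3.398e-09 J/m


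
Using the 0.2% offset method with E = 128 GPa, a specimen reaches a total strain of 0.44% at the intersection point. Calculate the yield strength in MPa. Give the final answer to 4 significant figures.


Offset strain = 0.002
Elastic strain at yield = total_strain - offset = 4.4e-03 - 0.002 = 2.4e-03
sigma_y = E * elastic_strain = 128000 * 2.4e-03
sigma_y = 307.2 MPa


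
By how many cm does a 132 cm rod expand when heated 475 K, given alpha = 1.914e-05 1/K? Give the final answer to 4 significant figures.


dL = L0 * alpha * dT
dL = 132 * 1.914e-05 * 475
dL = 1.2 cm


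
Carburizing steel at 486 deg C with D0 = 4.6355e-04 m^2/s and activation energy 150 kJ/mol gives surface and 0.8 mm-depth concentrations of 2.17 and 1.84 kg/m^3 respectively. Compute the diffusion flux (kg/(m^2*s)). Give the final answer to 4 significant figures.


Step 1: D = D0 * exp(-Qd/(R*T))
T = 486 + 273.15 = 759.15 K
D = 4.6355e-04 * exp(-150e3 / (8.314 * 759.15)) = 2.21163e-14 m^2/s
Step 2: J = D * (C1 - C2) / dx
J = 2.21163e-14 * (2.17 - 1.84) / 8e-04
J = 9.123e-12 kg/(m^2*s)


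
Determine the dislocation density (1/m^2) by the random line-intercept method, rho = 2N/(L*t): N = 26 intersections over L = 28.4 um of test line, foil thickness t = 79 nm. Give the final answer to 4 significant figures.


rho = 2N / (L * t)
L = 28.4 um = 2.84e-05 m, t = 79 nm = 7.9e-08 m
rho = 2 * 26 / (2.84e-05 * 7.9e-08)
rho = 2.318e+13 1/m^2


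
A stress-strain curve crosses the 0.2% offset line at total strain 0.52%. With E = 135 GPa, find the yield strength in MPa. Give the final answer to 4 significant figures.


Offset strain = 0.002
Elastic strain at yield = total_strain - offset = 5.2e-03 - 0.002 = 3.2e-03
sigma_y = E * elastic_strain = 135000 * 3.2e-03
sigma_y = 432 MPa


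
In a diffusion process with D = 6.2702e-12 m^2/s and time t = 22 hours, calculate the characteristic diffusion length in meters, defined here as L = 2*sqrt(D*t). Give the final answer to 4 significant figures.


t = 22 hr = 79200 s
Diffusion length = 2*sqrt(D*t)
= 2*sqrt(6.2702e-12 * 79200)
= 1.409e-03 m


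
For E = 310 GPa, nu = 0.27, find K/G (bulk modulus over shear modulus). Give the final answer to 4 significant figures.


G = E / (2*(1+nu))
G = 310 / (2*(1+0.27)) = 122.047 GPa
K = E / (3*(1-2*nu))
K = 310 / (3*(1-2*0.27)) = 224.638 GPa
K/G = 224.638 / 122.047 = 1.841


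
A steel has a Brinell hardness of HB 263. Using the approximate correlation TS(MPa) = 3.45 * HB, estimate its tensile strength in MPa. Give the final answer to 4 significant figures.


TS (MPa) = 3.45 * HB
TS = 3.45 * 263
TS = 907.4 MPa


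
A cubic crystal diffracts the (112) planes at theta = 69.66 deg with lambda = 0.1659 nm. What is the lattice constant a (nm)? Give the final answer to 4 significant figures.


d = lambda / (2*sin(theta))
d = 0.1659 / (2*sin(69.66 deg))
d = 0.0884662 nm
a = d * sqrt(h^2+k^2+l^2) = 0.0884662 * sqrt(6)
a = 0.2167 nm


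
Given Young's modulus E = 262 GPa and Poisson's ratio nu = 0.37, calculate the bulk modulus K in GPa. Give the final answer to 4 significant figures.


K = E / (3*(1-2*nu))
K = 262 / (3*(1-2*0.37))
K = 335.9 GPa


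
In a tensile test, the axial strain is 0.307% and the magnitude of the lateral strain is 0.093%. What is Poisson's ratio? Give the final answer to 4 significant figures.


nu = -epsilon_lat / epsilon_axial
Lateral strain is contraction (negative), so using magnitudes:
nu = 0.093 / 0.307
nu = 0.3029


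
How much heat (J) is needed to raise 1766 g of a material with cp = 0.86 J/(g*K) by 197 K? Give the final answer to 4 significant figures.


Q = m * cp * dT
Q = 1766 * 0.86 * 197
Q = 299200 J


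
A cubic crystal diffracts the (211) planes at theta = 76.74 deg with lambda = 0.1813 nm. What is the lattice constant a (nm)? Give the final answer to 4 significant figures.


d = lambda / (2*sin(theta))
d = 0.1813 / (2*sin(76.74 deg))
d = 0.093133 nm
a = d * sqrt(h^2+k^2+l^2) = 0.093133 * sqrt(6)
a = 0.2281 nm


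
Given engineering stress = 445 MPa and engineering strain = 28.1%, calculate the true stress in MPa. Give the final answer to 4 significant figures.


sigma_true = sigma_eng * (1 + epsilon_eng)
sigma_true = 445 * (1 + 0.281)
sigma_true = 570 MPa


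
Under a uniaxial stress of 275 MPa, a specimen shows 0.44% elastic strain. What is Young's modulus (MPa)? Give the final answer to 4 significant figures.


E = sigma / epsilon
epsilon = 0.44% = 4.4e-03
E = 275 / 4.4e-03
E = 62500 MPa


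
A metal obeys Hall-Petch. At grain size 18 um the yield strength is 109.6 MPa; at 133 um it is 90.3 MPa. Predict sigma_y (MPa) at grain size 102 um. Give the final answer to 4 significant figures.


sigma_y = sigma0 + k / sqrt(d)
1/sqrt(d1) = 1/sqrt(1.8e-05) = 235.702;  1/sqrt(d2) = 86.711
k = (sigma1 - sigma2) / (1/sqrt(d1) - 1/sqrt(d2)) = (109.6 - 90.3) / (235.702 - 86.711) = 0.129538 MPa*m^0.5
sigma0 = sigma1 - k/sqrt(d1) = 109.6 - 0.129538*235.702 = 79.0676 MPa
sigma_y(d3) = 79.0676 + 0.129538 / sqrt(1.02e-04) = 91.89 MPa


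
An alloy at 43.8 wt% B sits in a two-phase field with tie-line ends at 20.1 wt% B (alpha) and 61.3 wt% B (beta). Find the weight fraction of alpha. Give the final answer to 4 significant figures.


f_alpha = (C_beta - C0) / (C_beta - C_alpha)
f_alpha = (61.3 - 43.8) / (61.3 - 20.1)
f_alpha = 0.4248


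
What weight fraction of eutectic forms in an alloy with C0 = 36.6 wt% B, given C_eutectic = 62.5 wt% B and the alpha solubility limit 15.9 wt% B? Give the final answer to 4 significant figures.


f_primary = (C_e - C0) / (C_e - C_alpha_max)
f_primary = (62.5 - 36.6) / (62.5 - 15.9)
f_primary = 0.555794
f_eutectic = 1 - 0.555794 = 0.4442


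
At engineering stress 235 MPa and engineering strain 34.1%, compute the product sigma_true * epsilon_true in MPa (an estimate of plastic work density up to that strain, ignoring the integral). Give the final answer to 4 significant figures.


sigma_true = sigma_eng * (1 + epsilon_eng)
sigma_true = 235 * (1 + 0.341) = 315.135 MPa
epsilon_true = ln(1 + epsilon_eng)
epsilon_true = ln(1 + 0.341) = 0.293416
sigma_true * epsilon_true = 315.135 * 0.293416 = 92.47 MPa


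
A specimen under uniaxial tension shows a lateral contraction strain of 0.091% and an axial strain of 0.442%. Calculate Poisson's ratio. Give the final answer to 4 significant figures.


nu = -epsilon_lat / epsilon_axial
Lateral strain is contraction (negative), so using magnitudes:
nu = 0.091 / 0.442
nu = 0.2059


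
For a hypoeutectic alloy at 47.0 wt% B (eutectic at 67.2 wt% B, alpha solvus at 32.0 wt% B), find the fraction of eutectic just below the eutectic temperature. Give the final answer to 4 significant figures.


f_primary = (C_e - C0) / (C_e - C_alpha_max)
f_primary = (67.2 - 47.0) / (67.2 - 32.0)
f_primary = 0.573864
f_eutectic = 1 - 0.573864 = 0.4261


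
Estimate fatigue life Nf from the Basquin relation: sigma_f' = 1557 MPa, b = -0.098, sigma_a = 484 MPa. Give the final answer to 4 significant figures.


sigma_a = sigma_f' * (2*Nf)^b
2*Nf = (sigma_a / sigma_f')^(1/b)
2*Nf = (484 / 1557)^(1/-0.098)
2*Nf = 150658
Nf = 75330 cycles


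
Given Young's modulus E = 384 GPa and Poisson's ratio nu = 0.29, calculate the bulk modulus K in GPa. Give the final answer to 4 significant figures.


K = E / (3*(1-2*nu))
K = 384 / (3*(1-2*0.29))
K = 304.8 GPa


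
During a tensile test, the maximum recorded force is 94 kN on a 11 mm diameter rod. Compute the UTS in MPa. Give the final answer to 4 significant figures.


A0 = pi*(d/2)^2 = pi*(11/2)^2 = 95.0332 mm^2
UTS = F_max / A0 = 94*1000 / 95.0332
UTS = 989.1 MPa


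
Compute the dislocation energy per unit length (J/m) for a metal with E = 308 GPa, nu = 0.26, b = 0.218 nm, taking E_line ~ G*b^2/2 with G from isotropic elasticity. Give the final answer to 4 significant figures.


Step 1: G = E / (2*(1+nu))
G = 308 / (2*(1+0.26)) = 122.222 GPa = 1.22222e+11 Pa
Step 2: E_line = G*b^2/2
b = 0.218 nm = 2.18e-10 m
E_line = 0.5 * 1.22222e+11 * (2.18e-10)^2 = 2.904e-09 J/m


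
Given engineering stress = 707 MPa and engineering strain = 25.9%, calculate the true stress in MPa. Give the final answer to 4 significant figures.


sigma_true = sigma_eng * (1 + epsilon_eng)
sigma_true = 707 * (1 + 0.259)
sigma_true = 890.1 MPa


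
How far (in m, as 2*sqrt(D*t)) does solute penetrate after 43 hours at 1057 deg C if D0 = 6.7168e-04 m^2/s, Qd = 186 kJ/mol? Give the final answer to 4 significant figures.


Step 1: D = D0 * exp(-Qd/(R*T))
T = 1330.15 K
D = 6.7168e-04 * exp(-186e3 / (8.314 * 1330.15)) = 3.33217e-11 m^2/s
Step 2: L = 2*sqrt(D*t)
t = 43 h = 154800 s
L = 2*sqrt(3.33217e-11 * 154800) = 4.542e-03 m


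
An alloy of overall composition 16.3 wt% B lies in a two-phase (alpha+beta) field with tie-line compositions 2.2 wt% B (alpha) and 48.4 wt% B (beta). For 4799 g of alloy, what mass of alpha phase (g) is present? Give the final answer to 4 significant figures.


f_alpha = (C_beta - C0) / (C_beta - C_alpha)
f_alpha = (48.4 - 16.3) / (48.4 - 2.2) = 0.694805
m_alpha = f_alpha * m_total = 0.694805 * 4799 = 3334 g


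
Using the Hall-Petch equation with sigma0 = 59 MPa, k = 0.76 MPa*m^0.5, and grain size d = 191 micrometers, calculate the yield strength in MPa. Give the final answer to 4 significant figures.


sigma_y = sigma0 + k / sqrt(d)
d = 191 um = 1.91e-04 m
sigma_y = 59 + 0.76 / sqrt(1.91e-04)
sigma_y = 114 MPa


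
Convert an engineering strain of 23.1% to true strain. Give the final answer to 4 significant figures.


epsilon_true = ln(1 + epsilon_eng)
epsilon_true = ln(1 + 0.231)
epsilon_true = 0.2078


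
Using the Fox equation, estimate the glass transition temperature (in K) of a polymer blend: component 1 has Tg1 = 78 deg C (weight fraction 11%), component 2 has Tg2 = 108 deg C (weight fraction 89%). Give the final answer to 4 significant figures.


1/Tg = w1/Tg1 + w2/Tg2 (in Kelvin)
Tg1 = 351.15 K, Tg2 = 381.15 K
1/Tg = 0.11/351.15 + 0.89/381.15
Tg = 377.6 K


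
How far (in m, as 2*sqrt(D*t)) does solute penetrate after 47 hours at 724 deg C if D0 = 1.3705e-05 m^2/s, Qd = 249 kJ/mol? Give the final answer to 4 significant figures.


Step 1: D = D0 * exp(-Qd/(R*T))
T = 997.15 K
D = 1.3705e-05 * exp(-249e3 / (8.314 * 997.15)) = 1.23825e-18 m^2/s
Step 2: L = 2*sqrt(D*t)
t = 47 h = 169200 s
L = 2*sqrt(1.23825e-18 * 169200) = 9.154e-07 m


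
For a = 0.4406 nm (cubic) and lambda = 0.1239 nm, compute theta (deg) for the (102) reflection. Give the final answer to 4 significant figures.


d = a / sqrt(h^2+k^2+l^2)
d = 0.4406 / sqrt(5) = 0.197042 nm
lambda = 2*d*sin(theta)  =>  sin(theta) = lambda / (2*d)
sin(theta) = 0.1239 / (2 * 0.197042) = 0.314399
theta = 18.32 deg


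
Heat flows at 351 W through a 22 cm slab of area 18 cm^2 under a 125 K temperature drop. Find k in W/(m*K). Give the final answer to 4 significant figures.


k = Q*L / (A*dT)
L = 0.22 m, A = 1.8e-03 m^2
k = 351 * 0.22 / (1.8e-03 * 125)
k = 343.2 W/(m*K)


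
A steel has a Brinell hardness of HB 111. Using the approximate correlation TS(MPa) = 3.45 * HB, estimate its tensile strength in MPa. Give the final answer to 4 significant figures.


TS (MPa) = 3.45 * HB
TS = 3.45 * 111
TS = 383 MPa


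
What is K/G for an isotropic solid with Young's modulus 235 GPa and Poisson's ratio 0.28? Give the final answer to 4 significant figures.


G = E / (2*(1+nu))
G = 235 / (2*(1+0.28)) = 91.7969 GPa
K = E / (3*(1-2*nu))
K = 235 / (3*(1-2*0.28)) = 178.03 GPa
K/G = 178.03 / 91.7969 = 1.939


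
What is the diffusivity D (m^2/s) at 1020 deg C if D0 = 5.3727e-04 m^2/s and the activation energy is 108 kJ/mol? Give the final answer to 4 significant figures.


D = D0 * exp(-Qd / (R*T))
T = 1293.15 K
D = 5.3727e-04 * exp(-108e3 / (8.314 * 1293.15))
D = 2.331e-08 m^2/s


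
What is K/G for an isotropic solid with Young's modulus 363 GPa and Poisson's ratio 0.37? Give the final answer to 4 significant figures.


G = E / (2*(1+nu))
G = 363 / (2*(1+0.37)) = 132.482 GPa
K = E / (3*(1-2*nu))
K = 363 / (3*(1-2*0.37)) = 465.385 GPa
K/G = 465.385 / 132.482 = 3.513


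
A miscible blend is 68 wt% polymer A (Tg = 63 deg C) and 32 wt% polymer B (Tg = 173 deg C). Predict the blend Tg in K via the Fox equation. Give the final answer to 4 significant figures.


1/Tg = w1/Tg1 + w2/Tg2 (in Kelvin)
Tg1 = 336.15 K, Tg2 = 446.15 K
1/Tg = 0.68/336.15 + 0.32/446.15
Tg = 364.9 K


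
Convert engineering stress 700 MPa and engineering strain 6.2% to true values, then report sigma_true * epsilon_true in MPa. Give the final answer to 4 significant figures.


sigma_true = sigma_eng * (1 + epsilon_eng)
sigma_true = 700 * (1 + 0.062) = 743.4 MPa
epsilon_true = ln(1 + epsilon_eng)
epsilon_true = ln(1 + 0.062) = 0.0601539
sigma_true * epsilon_true = 743.4 * 0.0601539 = 44.72 MPa


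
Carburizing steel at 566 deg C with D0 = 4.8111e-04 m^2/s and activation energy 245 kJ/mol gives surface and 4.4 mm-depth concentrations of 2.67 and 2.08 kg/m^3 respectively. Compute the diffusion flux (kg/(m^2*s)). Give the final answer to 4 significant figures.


Step 1: D = D0 * exp(-Qd/(R*T))
T = 566 + 273.15 = 839.15 K
D = 4.8111e-04 * exp(-245e3 / (8.314 * 839.15)) = 2.69872e-19 m^2/s
Step 2: J = D * (C1 - C2) / dx
J = 2.69872e-19 * (2.67 - 2.08) / 4.4e-03
J = 3.619e-17 kg/(m^2*s)


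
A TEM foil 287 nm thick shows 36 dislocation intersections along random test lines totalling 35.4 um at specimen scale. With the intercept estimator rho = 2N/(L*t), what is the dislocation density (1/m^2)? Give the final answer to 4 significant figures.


rho = 2N / (L * t)
L = 35.4 um = 3.54e-05 m, t = 287 nm = 2.87e-07 m
rho = 2 * 36 / (3.54e-05 * 2.87e-07)
rho = 7.087e+12 1/m^2


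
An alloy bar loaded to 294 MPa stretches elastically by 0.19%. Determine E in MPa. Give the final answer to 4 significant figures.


E = sigma / epsilon
epsilon = 0.19% = 1.9e-03
E = 294 / 1.9e-03
E = 154700 MPa


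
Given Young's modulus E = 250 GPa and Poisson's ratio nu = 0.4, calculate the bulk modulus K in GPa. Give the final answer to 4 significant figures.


K = E / (3*(1-2*nu))
K = 250 / (3*(1-2*0.4))
K = 416.7 GPa


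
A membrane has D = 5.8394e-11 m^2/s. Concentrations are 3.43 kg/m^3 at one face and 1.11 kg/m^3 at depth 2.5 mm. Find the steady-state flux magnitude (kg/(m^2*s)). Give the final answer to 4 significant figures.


J = -D * (dC/dx) = D * (C1 - C2) / dx
J = 5.8394e-11 * (3.43 - 1.11) / 2.5e-03
J = 5.419e-08 kg/(m^2*s)


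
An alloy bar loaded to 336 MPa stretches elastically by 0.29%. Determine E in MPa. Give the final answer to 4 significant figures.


E = sigma / epsilon
epsilon = 0.29% = 2.9e-03
E = 336 / 2.9e-03
E = 115900 MPa


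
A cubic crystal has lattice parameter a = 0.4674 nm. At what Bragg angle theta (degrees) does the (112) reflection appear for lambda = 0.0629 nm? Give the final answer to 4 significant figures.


d = a / sqrt(h^2+k^2+l^2)
d = 0.4674 / sqrt(6) = 0.190815 nm
lambda = 2*d*sin(theta)  =>  sin(theta) = lambda / (2*d)
sin(theta) = 0.0629 / (2 * 0.190815) = 0.164819
theta = 9.487 deg


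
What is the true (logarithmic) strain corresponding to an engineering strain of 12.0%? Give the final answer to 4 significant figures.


epsilon_true = ln(1 + epsilon_eng)
epsilon_true = ln(1 + 0.12)
epsilon_true = 0.1133


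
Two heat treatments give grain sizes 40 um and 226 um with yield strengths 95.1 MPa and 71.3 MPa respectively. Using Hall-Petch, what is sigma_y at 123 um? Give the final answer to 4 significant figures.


sigma_y = sigma0 + k / sqrt(d)
1/sqrt(d1) = 1/sqrt(4e-05) = 158.114;  1/sqrt(d2) = 66.519
k = (sigma1 - sigma2) / (1/sqrt(d1) - 1/sqrt(d2)) = (95.1 - 71.3) / (158.114 - 66.519) = 0.25984 MPa*m^0.5
sigma0 = sigma1 - k/sqrt(d1) = 95.1 - 0.25984*158.114 = 54.0157 MPa
sigma_y(d3) = 54.0157 + 0.25984 / sqrt(1.23e-04) = 77.44 MPa


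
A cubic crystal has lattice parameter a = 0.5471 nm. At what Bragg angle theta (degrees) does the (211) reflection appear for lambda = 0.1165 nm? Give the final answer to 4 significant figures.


d = a / sqrt(h^2+k^2+l^2)
d = 0.5471 / sqrt(6) = 0.223353 nm
lambda = 2*d*sin(theta)  =>  sin(theta) = lambda / (2*d)
sin(theta) = 0.1165 / (2 * 0.223353) = 0.260798
theta = 15.12 deg


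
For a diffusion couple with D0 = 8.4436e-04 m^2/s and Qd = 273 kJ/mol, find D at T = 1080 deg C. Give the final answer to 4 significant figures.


D = D0 * exp(-Qd / (R*T))
T = 1353.15 K
D = 8.4436e-04 * exp(-273e3 / (8.314 * 1353.15))
D = 2.442e-14 m^2/s


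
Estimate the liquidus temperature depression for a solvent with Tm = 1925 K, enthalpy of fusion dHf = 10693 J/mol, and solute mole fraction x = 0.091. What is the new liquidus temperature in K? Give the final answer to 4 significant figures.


dT = R*Tm^2*x / dHf
dT = 8.314 * 1925^2 * 0.091 / 10693
dT = 262.188 K
T_new = 1925 - 262.188 = 1663 K


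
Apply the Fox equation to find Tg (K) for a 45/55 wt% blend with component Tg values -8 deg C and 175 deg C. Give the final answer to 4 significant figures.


1/Tg = w1/Tg1 + w2/Tg2 (in Kelvin)
Tg1 = 265.15 K, Tg2 = 448.15 K
1/Tg = 0.45/265.15 + 0.55/448.15
Tg = 341.9 K


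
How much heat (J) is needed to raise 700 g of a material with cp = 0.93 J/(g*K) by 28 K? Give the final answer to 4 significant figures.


Q = m * cp * dT
Q = 700 * 0.93 * 28
Q = 18230 J


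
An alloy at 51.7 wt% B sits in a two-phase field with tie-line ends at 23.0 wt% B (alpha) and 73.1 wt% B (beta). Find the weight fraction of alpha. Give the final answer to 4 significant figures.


f_alpha = (C_beta - C0) / (C_beta - C_alpha)
f_alpha = (73.1 - 51.7) / (73.1 - 23.0)
f_alpha = 0.4271


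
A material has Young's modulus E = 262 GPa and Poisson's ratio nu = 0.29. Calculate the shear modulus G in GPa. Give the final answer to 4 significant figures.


G = E / (2*(1+nu))
G = 262 / (2*(1+0.29))
G = 101.6 GPa


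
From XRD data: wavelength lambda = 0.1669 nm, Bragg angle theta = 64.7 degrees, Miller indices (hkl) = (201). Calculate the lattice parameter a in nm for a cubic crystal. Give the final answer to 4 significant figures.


d = lambda / (2*sin(theta))
d = 0.1669 / (2*sin(64.7 deg))
d = 0.0923035 nm
a = d * sqrt(h^2+k^2+l^2) = 0.0923035 * sqrt(5)
a = 0.2064 nm


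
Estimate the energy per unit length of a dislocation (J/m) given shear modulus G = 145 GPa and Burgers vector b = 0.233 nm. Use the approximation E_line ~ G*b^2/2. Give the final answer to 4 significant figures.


E = G*b^2/2
b = 0.233 nm = 2.33e-10 m
G = 145 GPa = 1.45e+11 Pa
E = 0.5 * 1.45e+11 * (2.33e-10)^2
E = 3.936e-09 J/m


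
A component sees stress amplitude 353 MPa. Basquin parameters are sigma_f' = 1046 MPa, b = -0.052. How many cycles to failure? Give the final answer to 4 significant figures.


sigma_a = sigma_f' * (2*Nf)^b
2*Nf = (sigma_a / sigma_f')^(1/b)
2*Nf = (353 / 1046)^(1/-0.052)
2*Nf = 1.181e+09
Nf = 5.905e+08 cycles


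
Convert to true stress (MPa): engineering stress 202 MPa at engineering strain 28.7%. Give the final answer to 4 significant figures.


sigma_true = sigma_eng * (1 + epsilon_eng)
sigma_true = 202 * (1 + 0.287)
sigma_true = 260 MPa


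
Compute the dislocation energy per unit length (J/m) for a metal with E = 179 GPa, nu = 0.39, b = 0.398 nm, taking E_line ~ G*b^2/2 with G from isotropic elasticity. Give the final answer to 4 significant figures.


Step 1: G = E / (2*(1+nu))
G = 179 / (2*(1+0.39)) = 64.3885 GPa = 6.43885e+10 Pa
Step 2: E_line = G*b^2/2
b = 0.398 nm = 3.98e-10 m
E_line = 0.5 * 6.43885e+10 * (3.98e-10)^2 = 5.1e-09 J/m


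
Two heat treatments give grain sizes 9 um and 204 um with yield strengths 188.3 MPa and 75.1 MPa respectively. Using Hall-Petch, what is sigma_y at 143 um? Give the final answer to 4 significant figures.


sigma_y = sigma0 + k / sqrt(d)
1/sqrt(d1) = 1/sqrt(9e-06) = 333.333;  1/sqrt(d2) = 70.014
k = (sigma1 - sigma2) / (1/sqrt(d1) - 1/sqrt(d2)) = (188.3 - 75.1) / (333.333 - 70.014) = 0.429896 MPa*m^0.5
sigma0 = sigma1 - k/sqrt(d1) = 188.3 - 0.429896*333.333 = 45.0012 MPa
sigma_y(d3) = 45.0012 + 0.429896 / sqrt(1.43e-04) = 80.95 MPa


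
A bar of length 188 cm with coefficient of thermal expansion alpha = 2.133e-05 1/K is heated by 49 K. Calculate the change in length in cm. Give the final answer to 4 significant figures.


dL = L0 * alpha * dT
dL = 188 * 2.133e-05 * 49
dL = 0.1965 cm


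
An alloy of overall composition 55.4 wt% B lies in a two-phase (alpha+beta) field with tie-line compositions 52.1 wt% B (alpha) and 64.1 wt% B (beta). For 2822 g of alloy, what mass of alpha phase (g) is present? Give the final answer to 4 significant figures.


f_alpha = (C_beta - C0) / (C_beta - C_alpha)
f_alpha = (64.1 - 55.4) / (64.1 - 52.1) = 0.725
m_alpha = f_alpha * m_total = 0.725 * 2822 = 2046 g


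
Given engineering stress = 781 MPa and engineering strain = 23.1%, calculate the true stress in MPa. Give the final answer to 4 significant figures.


sigma_true = sigma_eng * (1 + epsilon_eng)
sigma_true = 781 * (1 + 0.231)
sigma_true = 961.4 MPa


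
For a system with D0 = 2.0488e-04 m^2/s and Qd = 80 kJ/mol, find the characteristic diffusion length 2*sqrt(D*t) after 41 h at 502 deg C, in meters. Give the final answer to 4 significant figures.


Step 1: D = D0 * exp(-Qd/(R*T))
T = 775.15 K
D = 2.0488e-04 * exp(-80e3 / (8.314 * 775.15)) = 8.32502e-10 m^2/s
Step 2: L = 2*sqrt(D*t)
t = 41 h = 147600 s
L = 2*sqrt(8.32502e-10 * 147600) = 0.02217 m


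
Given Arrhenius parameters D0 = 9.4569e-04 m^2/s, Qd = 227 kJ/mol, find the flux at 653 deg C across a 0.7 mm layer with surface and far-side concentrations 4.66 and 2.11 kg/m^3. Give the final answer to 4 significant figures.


Step 1: D = D0 * exp(-Qd/(R*T))
T = 653 + 273.15 = 926.15 K
D = 9.4569e-04 * exp(-227e3 / (8.314 * 926.15)) = 1.48779e-16 m^2/s
Step 2: J = D * (C1 - C2) / dx
J = 1.48779e-16 * (4.66 - 2.11) / 7e-04
J = 5.42e-13 kg/(m^2*s)


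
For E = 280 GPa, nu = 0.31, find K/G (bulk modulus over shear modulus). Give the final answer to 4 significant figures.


G = E / (2*(1+nu))
G = 280 / (2*(1+0.31)) = 106.87 GPa
K = E / (3*(1-2*nu))
K = 280 / (3*(1-2*0.31)) = 245.614 GPa
K/G = 245.614 / 106.87 = 2.298


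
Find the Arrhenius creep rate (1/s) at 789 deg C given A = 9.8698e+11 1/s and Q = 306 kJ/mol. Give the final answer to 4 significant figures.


rate = A * exp(-Q / (R*T))
T = 789 + 273.15 = 1062.15 K
rate = 9.8698e+11 * exp(-306e3 / (8.314 * 1062.15))
rate = 8.815e-04 1/s


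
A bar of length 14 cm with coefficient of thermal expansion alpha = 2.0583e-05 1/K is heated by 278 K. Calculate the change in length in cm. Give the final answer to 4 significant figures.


dL = L0 * alpha * dT
dL = 14 * 2.0583e-05 * 278
dL = 0.08011 cm


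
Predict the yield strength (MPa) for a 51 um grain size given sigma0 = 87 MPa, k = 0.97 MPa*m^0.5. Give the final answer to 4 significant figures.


sigma_y = sigma0 + k / sqrt(d)
d = 51 um = 5.1e-05 m
sigma_y = 87 + 0.97 / sqrt(5.1e-05)
sigma_y = 222.8 MPa


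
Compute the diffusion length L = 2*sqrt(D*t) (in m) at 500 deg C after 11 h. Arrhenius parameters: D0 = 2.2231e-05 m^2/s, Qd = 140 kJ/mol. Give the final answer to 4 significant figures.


Step 1: D = D0 * exp(-Qd/(R*T))
T = 773.15 K
D = 2.2231e-05 * exp(-140e3 / (8.314 * 773.15)) = 7.72866e-15 m^2/s
Step 2: L = 2*sqrt(D*t)
t = 11 h = 39600 s
L = 2*sqrt(7.72866e-15 * 39600) = 3.499e-05 m


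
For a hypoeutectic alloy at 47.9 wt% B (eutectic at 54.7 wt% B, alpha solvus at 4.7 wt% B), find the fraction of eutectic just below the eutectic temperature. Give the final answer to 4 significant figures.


f_primary = (C_e - C0) / (C_e - C_alpha_max)
f_primary = (54.7 - 47.9) / (54.7 - 4.7)
f_primary = 0.136
f_eutectic = 1 - 0.136 = 0.864


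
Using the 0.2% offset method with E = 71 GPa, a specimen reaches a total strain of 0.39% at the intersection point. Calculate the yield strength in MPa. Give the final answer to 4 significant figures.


Offset strain = 0.002
Elastic strain at yield = total_strain - offset = 3.9e-03 - 0.002 = 1.9e-03
sigma_y = E * elastic_strain = 71000 * 1.9e-03
sigma_y = 134.9 MPa


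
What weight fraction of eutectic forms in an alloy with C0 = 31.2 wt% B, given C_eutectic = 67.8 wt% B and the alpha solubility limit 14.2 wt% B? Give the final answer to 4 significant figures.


f_primary = (C_e - C0) / (C_e - C_alpha_max)
f_primary = (67.8 - 31.2) / (67.8 - 14.2)
f_primary = 0.682836
f_eutectic = 1 - 0.682836 = 0.3172


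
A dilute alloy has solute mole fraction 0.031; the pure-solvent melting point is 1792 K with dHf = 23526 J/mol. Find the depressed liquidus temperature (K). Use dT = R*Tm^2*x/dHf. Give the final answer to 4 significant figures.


dT = R*Tm^2*x / dHf
dT = 8.314 * 1792^2 * 0.031 / 23526
dT = 35.1803 K
T_new = 1792 - 35.1803 = 1757 K


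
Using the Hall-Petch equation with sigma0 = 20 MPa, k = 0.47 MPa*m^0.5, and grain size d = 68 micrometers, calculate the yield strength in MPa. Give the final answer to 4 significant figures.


sigma_y = sigma0 + k / sqrt(d)
d = 68 um = 6.8e-05 m
sigma_y = 20 + 0.47 / sqrt(6.8e-05)
sigma_y = 77 MPa


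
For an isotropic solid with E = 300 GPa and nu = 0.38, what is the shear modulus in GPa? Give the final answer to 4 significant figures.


G = E / (2*(1+nu))
G = 300 / (2*(1+0.38))
G = 108.7 GPa
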